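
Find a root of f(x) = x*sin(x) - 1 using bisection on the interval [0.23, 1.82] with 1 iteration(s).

f(x) = x*sin(x) - 1
Initial interval: [0.23, 1.82]

Iteration 1:
  c_1 = (0.230000 + 1.820000)/2 = 1.025000
  f(c_1) = f(1.025000) = -0.123918
  f(a) × f(c) ≥ 0, new interval: [1.025000, 1.820000]

After 1 iteration(s), the approximation is c_1 = 1.025000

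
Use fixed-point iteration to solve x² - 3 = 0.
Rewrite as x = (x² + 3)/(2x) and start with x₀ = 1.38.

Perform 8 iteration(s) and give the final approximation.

Equation: x² - 3 = 0
Fixed-point form: x = (x² + 3)/(2x)
x₀ = 1.38

x_1 = g(1.380000) = 1.776957
x_2 = g(1.776957) = 1.732618
x_3 = g(1.732618) = 1.732051
x_4 = g(1.732051) = 1.732051
x_5 = g(1.732051) = 1.732051
x_6 = g(1.732051) = 1.732051
x_7 = g(1.732051) = 1.732051
x_8 = g(1.732051) = 1.732051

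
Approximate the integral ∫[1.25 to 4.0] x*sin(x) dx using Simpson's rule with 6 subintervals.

f(x) = x*sin(x)
a = 1.25, b = 4.0, n = 6
h = (b - a)/n = 0.458333

Simpson's rule: (h/3)[f(x₀) + 4f(x₁) + 2f(x₂) + ... + f(xₙ)]

x_0 = 1.2500, f(x_0) = 1.186231, coefficient = 1
x_1 = 1.7083, f(x_1) = 1.692201, coefficient = 4
x_2 = 2.1667, f(x_2) = 1.793264, coefficient = 2
x_3 = 2.6250, f(x_3) = 1.296541, coefficient = 4
x_4 = 3.0833, f(x_4) = 0.179531, coefficient = 2
x_5 = 3.5417, f(x_5) = -1.379431, coefficient = 4
x_6 = 4.0000, f(x_6) = -3.027210, coefficient = 1

I ≈ (0.458333/3) × 8.541853 = 1.305005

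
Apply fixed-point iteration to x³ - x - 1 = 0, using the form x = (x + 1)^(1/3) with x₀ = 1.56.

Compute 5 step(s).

Equation: x³ - x - 1 = 0
Fixed-point form: x = (x + 1)^(1/3)
x₀ = 1.56

x_1 = g(1.560000) = 1.367981
x_2 = g(1.367981) = 1.332885
x_3 = g(1.332885) = 1.326267
x_4 = g(1.326267) = 1.325012
x_5 = g(1.325012) = 1.324774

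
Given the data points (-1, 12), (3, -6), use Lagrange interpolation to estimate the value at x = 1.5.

Lagrange interpolation formula:
P(x) = Σ yᵢ × Lᵢ(x)
where Lᵢ(x) = Π_{j≠i} (x - xⱼ)/(xᵢ - xⱼ)

L_0(1.5) = (1.5 - 3)/(-1 - 3) = 0.375000
L_1(1.5) = (1.5 - (-1))/(3 - (-1)) = 0.625000

P(1.5) = 12×L_0(1.5) + (-6)×L_1(1.5)
P(1.5) = 0.750000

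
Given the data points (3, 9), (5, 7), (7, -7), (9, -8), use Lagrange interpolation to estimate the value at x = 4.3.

Lagrange interpolation formula:
P(x) = Σ yᵢ × Lᵢ(x)
where Lᵢ(x) = Π_{j≠i} (x - xⱼ)/(xᵢ - xⱼ)

L_0(4.3) = (4.3 - 5)/(3 - 5) × (4.3 - 7)/(3 - 7) × (4.3 - 9)/(3 - 9) = 0.185063
L_1(4.3) = (4.3 - 3)/(5 - 3) × (4.3 - 7)/(5 - 7) × (4.3 - 9)/(5 - 9) = 1.031062
L_2(4.3) = (4.3 - 3)/(7 - 3) × (4.3 - 5)/(7 - 5) × (4.3 - 9)/(7 - 9) = -0.267313
L_3(4.3) = (4.3 - 3)/(9 - 3) × (4.3 - 5)/(9 - 5) × (4.3 - 7)/(9 - 7) = 0.051188

P(4.3) = 9×L_0(4.3) + 7×L_1(4.3) + (-7)×L_2(4.3) + (-8)×L_3(4.3)
P(4.3) = 10.344688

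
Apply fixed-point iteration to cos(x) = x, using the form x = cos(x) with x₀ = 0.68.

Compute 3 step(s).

Equation: cos(x) = x
Fixed-point form: x = cos(x)
x₀ = 0.68

x_1 = g(0.680000) = 0.777573
x_2 = g(0.777573) = 0.712618
x_3 = g(0.712618) = 0.756652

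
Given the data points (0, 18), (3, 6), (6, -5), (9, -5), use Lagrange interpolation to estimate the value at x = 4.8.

Lagrange interpolation formula:
P(x) = Σ yᵢ × Lᵢ(x)
where Lᵢ(x) = Π_{j≠i} (x - xⱼ)/(xᵢ - xⱼ)

L_0(4.8) = (4.8 - 3)/(0 - 3) × (4.8 - 6)/(0 - 6) × (4.8 - 9)/(0 - 9) = -0.056000
L_1(4.8) = (4.8 - 0)/(3 - 0) × (4.8 - 6)/(3 - 6) × (4.8 - 9)/(3 - 9) = 0.448000
L_2(4.8) = (4.8 - 0)/(6 - 0) × (4.8 - 3)/(6 - 3) × (4.8 - 9)/(6 - 9) = 0.672000
L_3(4.8) = (4.8 - 0)/(9 - 0) × (4.8 - 3)/(9 - 3) × (4.8 - 6)/(9 - 6) = -0.064000

P(4.8) = 18×L_0(4.8) + 6×L_1(4.8) + (-5)×L_2(4.8) + (-5)×L_3(4.8)
P(4.8) = -1.360000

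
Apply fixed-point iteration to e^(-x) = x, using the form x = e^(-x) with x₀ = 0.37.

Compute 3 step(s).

Equation: e^(-x) = x
Fixed-point form: x = e^(-x)
x₀ = 0.37

x_1 = g(0.370000) = 0.690734
x_2 = g(0.690734) = 0.501208
x_3 = g(0.501208) = 0.605798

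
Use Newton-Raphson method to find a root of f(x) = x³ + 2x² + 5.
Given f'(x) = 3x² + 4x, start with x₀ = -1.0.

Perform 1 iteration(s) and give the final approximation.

f(x) = x³ + 2x² + 5
f'(x) = 3x² + 4x
x₀ = -1.0

Newton-Raphson formula: x_{n+1} = x_n - f(x_n)/f'(x_n)

Iteration 1:
  f(-1.000000) = 6.000000
  f'(-1.000000) = -1.000000
  x_1 = -1.000000 - 6.000000/(-1.000000) = 5.000000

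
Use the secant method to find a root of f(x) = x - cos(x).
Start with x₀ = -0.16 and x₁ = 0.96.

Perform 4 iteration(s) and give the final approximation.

f(x) = x - cos(x)
x₀ = -0.16, x₁ = 0.96

Secant formula: x_{n+1} = x_n - f(x_n)(x_n - x_{n-1})/(f(x_n) - f(x_{n-1}))

Iteration 1:
  f(-0.160000) = -1.147227
  f(0.960000) = 0.386480
  x_2 = 0.960000 - 0.386480×(0.960000 - (-0.160000))/(0.386480 - (-1.147227))
       = 0.677770
Iteration 2:
  f(0.960000) = 0.386480
  f(0.677770) = -0.101202
  x_3 = 0.677770 - (-0.101202)×(0.677770 - 0.960000)/(-0.101202 - 0.386480)
       = 0.736338
Iteration 3:
  f(0.677770) = -0.101202
  f(0.736338) = -0.004595
  x_4 = 0.736338 - (-0.004595)×(0.736338 - 0.677770)/(-0.004595 - (-0.101202))
       = 0.739124
Iteration 4:
  f(0.736338) = -0.004595
  f(0.739124) = 0.000064
  x_5 = 0.739124 - 0.000064×(0.739124 - 0.736338)/(0.000064 - (-0.004595))
       = 0.739085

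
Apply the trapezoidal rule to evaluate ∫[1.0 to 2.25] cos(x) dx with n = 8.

f(x) = cos(x)
a = 1.0, b = 2.25, n = 8
h = (b - a)/n = 0.156250

Trapezoidal rule: (h/2)[f(x₀) + 2f(x₁) + 2f(x₂) + ... + f(xₙ)]

x_0 = 1.0000, f(x_0) = 0.540302, coefficient = 1
x_1 = 1.1562, f(x_1) = 0.402775, coefficient = 2
x_2 = 1.3125, f(x_2) = 0.255434, coefficient = 2
x_3 = 1.4688, f(x_3) = 0.101869, coefficient = 2
x_4 = 1.6250, f(x_4) = -0.054177, coefficient = 2
x_5 = 1.7812, f(x_5) = -0.208904, coefficient = 2
x_6 = 1.9375, f(x_6) = -0.358540, coefficient = 2
x_7 = 2.0938, f(x_7) = -0.499441, coefficient = 2
x_8 = 2.2500, f(x_8) = -0.628174, coefficient = 1

I ≈ (0.156250/2) × -0.809840 = -0.063269
Exact value: -0.063398
Error: 0.000129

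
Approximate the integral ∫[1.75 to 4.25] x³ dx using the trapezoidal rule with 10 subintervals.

f(x) = x³
a = 1.75, b = 4.25, n = 10
h = (b - a)/n = 0.250000

Trapezoidal rule: (h/2)[f(x₀) + 2f(x₁) + 2f(x₂) + ... + f(xₙ)]

x_0 = 1.7500, f(x_0) = 5.359375, coefficient = 1
x_1 = 2.0000, f(x_1) = 8.000000, coefficient = 2
x_2 = 2.2500, f(x_2) = 11.390625, coefficient = 2
x_3 = 2.5000, f(x_3) = 15.625000, coefficient = 2
x_4 = 2.7500, f(x_4) = 20.796875, coefficient = 2
x_5 = 3.0000, f(x_5) = 27.000000, coefficient = 2
x_6 = 3.2500, f(x_6) = 34.328125, coefficient = 2
x_7 = 3.5000, f(x_7) = 42.875000, coefficient = 2
x_8 = 3.7500, f(x_8) = 52.734375, coefficient = 2
x_9 = 4.0000, f(x_9) = 64.000000, coefficient = 2
x_10 = 4.2500, f(x_10) = 76.765625, coefficient = 1

I ≈ (0.250000/2) × 635.625000 = 79.453125
Exact value: 79.218750
Error: 0.234375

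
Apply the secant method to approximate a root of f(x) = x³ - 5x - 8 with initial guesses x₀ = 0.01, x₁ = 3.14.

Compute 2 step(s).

f(x) = x³ - 5x - 8
x₀ = 0.01, x₁ = 3.14

Secant formula: x_{n+1} = x_n - f(x_n)(x_n - x_{n-1})/(f(x_n) - f(x_{n-1}))

Iteration 1:
  f(0.010000) = -8.049999
  f(3.140000) = 7.259144
  x_2 = 3.140000 - 7.259144×(3.140000 - 0.010000)/(7.259144 - (-8.049999))
       = 1.655846
Iteration 2:
  f(3.140000) = 7.259144
  f(1.655846) = -11.739187
  x_3 = 1.655846 - (-11.739187)×(1.655846 - 3.140000)/(-11.739187 - 7.259144)
       = 2.572914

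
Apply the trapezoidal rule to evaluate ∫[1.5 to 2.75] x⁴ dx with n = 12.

f(x) = x⁴
a = 1.5, b = 2.75, n = 12
h = (b - a)/n = 0.104167

Trapezoidal rule: (h/2)[f(x₀) + 2f(x₁) + 2f(x₂) + ... + f(xₙ)]

x_0 = 1.5000, f(x_0) = 5.062500, coefficient = 1
x_1 = 1.6042, f(x_1) = 6.622134, coefficient = 2
x_2 = 1.7083, f(x_2) = 8.517075, coefficient = 2
x_3 = 1.8125, f(x_3) = 10.792252, coefficient = 2
x_4 = 1.9167, f(x_4) = 13.495419, coefficient = 2
x_5 = 2.0208, f(x_5) = 16.677156, coefficient = 2
x_6 = 2.1250, f(x_6) = 20.390869, coefficient = 2
x_7 = 2.2292, f(x_7) = 24.692790, coefficient = 2
x_8 = 2.3333, f(x_8) = 29.641975, coefficient = 2
x_9 = 2.4375, f(x_9) = 35.300308, coefficient = 2
x_10 = 2.5417, f(x_10) = 41.732497, coefficient = 2
x_11 = 2.6458, f(x_11) = 49.006077, coefficient = 2
x_12 = 2.7500, f(x_12) = 57.191406, coefficient = 1

I ≈ (0.104167/2) × 575.991008 = 29.999532
Exact value: 29.936523
Error: 0.063008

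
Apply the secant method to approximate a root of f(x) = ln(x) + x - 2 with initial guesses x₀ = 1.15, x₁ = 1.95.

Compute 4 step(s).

f(x) = ln(x) + x - 2
x₀ = 1.15, x₁ = 1.95

Secant formula: x_{n+1} = x_n - f(x_n)(x_n - x_{n-1})/(f(x_n) - f(x_{n-1}))

Iteration 1:
  f(1.150000) = -0.710238
  f(1.950000) = 0.617829
  x_2 = 1.950000 - 0.617829×(1.950000 - 1.150000)/(0.617829 - (-0.710238))
       = 1.577833
Iteration 2:
  f(1.950000) = 0.617829
  f(1.577833) = 0.033885
  x_3 = 1.577833 - 0.033885×(1.577833 - 1.950000)/(0.033885 - 0.617829)
       = 1.556237
Iteration 3:
  f(1.577833) = 0.033885
  f(1.556237) = -0.001493
  x_4 = 1.556237 - (-0.001493)×(1.556237 - 1.577833)/(-0.001493 - 0.033885)
       = 1.557148
Iteration 4:
  f(1.556237) = -0.001493
  f(1.557148) = 0.000004
  x_5 = 1.557148 - 0.000004×(1.557148 - 1.556237)/(0.000004 - (-0.001493))
       = 1.557146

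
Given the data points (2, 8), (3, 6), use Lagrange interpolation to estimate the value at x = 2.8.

Lagrange interpolation formula:
P(x) = Σ yᵢ × Lᵢ(x)
where Lᵢ(x) = Π_{j≠i} (x - xⱼ)/(xᵢ - xⱼ)

L_0(2.8) = (2.8 - 3)/(2 - 3) = 0.200000
L_1(2.8) = (2.8 - 2)/(3 - 2) = 0.800000

P(2.8) = 8×L_0(2.8) + 6×L_1(2.8)
P(2.8) = 6.400000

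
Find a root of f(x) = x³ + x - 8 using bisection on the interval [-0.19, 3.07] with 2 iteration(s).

f(x) = x³ + x - 8
Initial interval: [-0.19, 3.07]

Iteration 1:
  c_1 = (-0.190000 + 3.070000)/2 = 1.440000
  f(c_1) = f(1.440000) = -3.574016
  f(a) × f(c) ≥ 0, new interval: [1.440000, 3.070000]
Iteration 2:
  c_2 = (1.440000 + 3.070000)/2 = 2.255000
  f(c_2) = f(2.255000) = 5.721731
  f(a) × f(c) < 0, new interval: [1.440000, 2.255000]

After 2 iteration(s), the approximation is c_2 = 2.255000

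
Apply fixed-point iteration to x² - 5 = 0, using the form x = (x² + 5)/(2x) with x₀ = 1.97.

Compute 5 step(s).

Equation: x² - 5 = 0
Fixed-point form: x = (x² + 5)/(2x)
x₀ = 1.97

x_1 = g(1.970000) = 2.254036
x_2 = g(2.254036) = 2.236140
x_3 = g(2.236140) = 2.236068
x_4 = g(2.236068) = 2.236068
x_5 = g(2.236068) = 2.236068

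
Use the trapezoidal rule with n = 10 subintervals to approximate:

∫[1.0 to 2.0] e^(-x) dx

f(x) = e^(-x)
a = 1.0, b = 2.0, n = 10
h = (b - a)/n = 0.100000

Trapezoidal rule: (h/2)[f(x₀) + 2f(x₁) + 2f(x₂) + ... + f(xₙ)]

x_0 = 1.0000, f(x_0) = 0.367879, coefficient = 1
x_1 = 1.1000, f(x_1) = 0.332871, coefficient = 2
x_2 = 1.2000, f(x_2) = 0.301194, coefficient = 2
x_3 = 1.3000, f(x_3) = 0.272532, coefficient = 2
x_4 = 1.4000, f(x_4) = 0.246597, coefficient = 2
x_5 = 1.5000, f(x_5) = 0.223130, coefficient = 2
x_6 = 1.6000, f(x_6) = 0.201897, coefficient = 2
x_7 = 1.7000, f(x_7) = 0.182684, coefficient = 2
x_8 = 1.8000, f(x_8) = 0.165299, coefficient = 2
x_9 = 1.9000, f(x_9) = 0.149569, coefficient = 2
x_10 = 2.0000, f(x_10) = 0.135335, coefficient = 1

I ≈ (0.100000/2) × 4.654758 = 0.232738
Exact value: 0.232544
Error: 0.000194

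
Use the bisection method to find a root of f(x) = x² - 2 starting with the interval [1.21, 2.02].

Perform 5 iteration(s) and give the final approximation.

f(x) = x² - 2
Initial interval: [1.21, 2.02]

Iteration 1:
  c_1 = (1.210000 + 2.020000)/2 = 1.615000
  f(c_1) = f(1.615000) = 0.608225
  f(a) × f(c) < 0, new interval: [1.210000, 1.615000]
Iteration 2:
  c_2 = (1.210000 + 1.615000)/2 = 1.412500
  f(c_2) = f(1.412500) = -0.004844
  f(a) × f(c) ≥ 0, new interval: [1.412500, 1.615000]
Iteration 3:
  c_3 = (1.412500 + 1.615000)/2 = 1.513750
  f(c_3) = f(1.513750) = 0.291439
  f(a) × f(c) < 0, new interval: [1.412500, 1.513750]
Iteration 4:
  c_4 = (1.412500 + 1.513750)/2 = 1.463125
  f(c_4) = f(1.463125) = 0.140735
  f(a) × f(c) < 0, new interval: [1.412500, 1.463125]
Iteration 5:
  c_5 = (1.412500 + 1.463125)/2 = 1.437813
  f(c_5) = f(1.437813) = 0.067305
  f(a) × f(c) < 0, new interval: [1.412500, 1.437813]

After 5 iteration(s), the approximation is c_5 = 1.437813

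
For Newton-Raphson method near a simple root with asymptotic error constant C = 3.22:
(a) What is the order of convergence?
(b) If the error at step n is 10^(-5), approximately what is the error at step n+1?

(a) Newton-Raphson has quadratic (order 2) convergence near simple roots.
    This means |e_{n+1}| ≈ C|e_n|².

(b) With |e_n| = 10^(-5) and C = 3.22:
    |e_{n+1}| ≈ 3.22 × (10^(-5))² = 3.22 × 10^(-10)

(a) 2 (quadratic); (b) |e_{n+1}| ≈ 3.220e-10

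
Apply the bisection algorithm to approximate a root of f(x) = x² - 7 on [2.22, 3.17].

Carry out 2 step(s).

f(x) = x² - 7
Initial interval: [2.22, 3.17]

Iteration 1:
  c_1 = (2.220000 + 3.170000)/2 = 2.695000
  f(c_1) = f(2.695000) = 0.263025
  f(a) × f(c) < 0, new interval: [2.220000, 2.695000]
Iteration 2:
  c_2 = (2.220000 + 2.695000)/2 = 2.457500
  f(c_2) = f(2.457500) = -0.960694
  f(a) × f(c) ≥ 0, new interval: [2.457500, 2.695000]

After 2 iteration(s), the approximation is c_2 = 2.457500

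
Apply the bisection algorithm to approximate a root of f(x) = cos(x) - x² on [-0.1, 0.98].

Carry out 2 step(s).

f(x) = cos(x) - x²
Initial interval: [-0.1, 0.98]

Iteration 1:
  c_1 = (-0.100000 + 0.980000)/2 = 0.440000
  f(c_1) = f(0.440000) = 0.711152
  f(a) × f(c) ≥ 0, new interval: [0.440000, 0.980000]
Iteration 2:
  c_2 = (0.440000 + 0.980000)/2 = 0.710000
  f(c_2) = f(0.710000) = 0.254262
  f(a) × f(c) ≥ 0, new interval: [0.710000, 0.980000]

After 2 iteration(s), the approximation is c_2 = 0.710000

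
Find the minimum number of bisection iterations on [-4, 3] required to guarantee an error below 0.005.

We need (b-a)/2^n ≤ 0.005
(3 - (-4))/2^n ≤ 0.005
7/2^n ≤ 0.005
2^n ≥ 1400
n ≥ log₂(1400) = 10.45
n ≥ 11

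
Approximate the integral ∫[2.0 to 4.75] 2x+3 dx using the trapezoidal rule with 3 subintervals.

f(x) = 2x+3
a = 2.0, b = 4.75, n = 3
h = (b - a)/n = 0.916667

Trapezoidal rule: (h/2)[f(x₀) + 2f(x₁) + 2f(x₂) + ... + f(xₙ)]

x_0 = 2.0000, f(x_0) = 7.000000, coefficient = 1
x_1 = 2.9167, f(x_1) = 8.833333, coefficient = 2
x_2 = 3.8333, f(x_2) = 10.666667, coefficient = 2
x_3 = 4.7500, f(x_3) = 12.500000, coefficient = 1

I ≈ (0.916667/2) × 58.500000 = 26.812500
Exact value: 26.812500
Error: 0.000000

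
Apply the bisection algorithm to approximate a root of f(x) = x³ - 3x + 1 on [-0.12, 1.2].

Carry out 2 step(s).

f(x) = x³ - 3x + 1
Initial interval: [-0.12, 1.2]

Iteration 1:
  c_1 = (-0.120000 + 1.200000)/2 = 0.540000
  f(c_1) = f(0.540000) = -0.462536
  f(a) × f(c) < 0, new interval: [-0.120000, 0.540000]
Iteration 2:
  c_2 = (-0.120000 + 0.540000)/2 = 0.210000
  f(c_2) = f(0.210000) = 0.379261
  f(a) × f(c) ≥ 0, new interval: [0.210000, 0.540000]

After 2 iteration(s), the approximation is c_2 = 0.210000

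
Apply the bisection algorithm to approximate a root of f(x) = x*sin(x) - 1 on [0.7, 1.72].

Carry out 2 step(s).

f(x) = x*sin(x) - 1
Initial interval: [0.7, 1.72]

Iteration 1:
  c_1 = (0.700000 + 1.720000)/2 = 1.210000
  f(c_1) = f(1.210000) = 0.132095
  f(a) × f(c) < 0, new interval: [0.700000, 1.210000]
Iteration 2:
  c_2 = (0.700000 + 1.210000)/2 = 0.955000
  f(c_2) = f(0.955000) = -0.220420
  f(a) × f(c) ≥ 0, new interval: [0.955000, 1.210000]

After 2 iteration(s), the approximation is c_2 = 0.955000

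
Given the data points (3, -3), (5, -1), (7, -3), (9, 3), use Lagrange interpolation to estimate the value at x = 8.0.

Lagrange interpolation formula:
P(x) = Σ yᵢ × Lᵢ(x)
where Lᵢ(x) = Π_{j≠i} (x - xⱼ)/(xᵢ - xⱼ)

L_0(8.0) = (8.0 - 5)/(3 - 5) × (8.0 - 7)/(3 - 7) × (8.0 - 9)/(3 - 9) = 0.062500
L_1(8.0) = (8.0 - 3)/(5 - 3) × (8.0 - 7)/(5 - 7) × (8.0 - 9)/(5 - 9) = -0.312500
L_2(8.0) = (8.0 - 3)/(7 - 3) × (8.0 - 5)/(7 - 5) × (8.0 - 9)/(7 - 9) = 0.937500
L_3(8.0) = (8.0 - 3)/(9 - 3) × (8.0 - 5)/(9 - 5) × (8.0 - 7)/(9 - 7) = 0.312500

P(8.0) = (-3)×L_0(8.0) + (-1)×L_1(8.0) + (-3)×L_2(8.0) + 3×L_3(8.0)
P(8.0) = -1.750000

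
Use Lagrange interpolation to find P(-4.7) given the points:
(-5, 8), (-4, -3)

Lagrange interpolation formula:
P(x) = Σ yᵢ × Lᵢ(x)
where Lᵢ(x) = Π_{j≠i} (x - xⱼ)/(xᵢ - xⱼ)

L_0(-4.7) = (-4.7 - (-4))/(-5 - (-4)) = 0.700000
L_1(-4.7) = (-4.7 - (-5))/(-4 - (-5)) = 0.300000

P(-4.7) = 8×L_0(-4.7) + (-3)×L_1(-4.7)
P(-4.7) = 4.700000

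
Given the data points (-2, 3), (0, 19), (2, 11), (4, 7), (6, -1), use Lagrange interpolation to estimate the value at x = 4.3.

Lagrange interpolation formula:
P(x) = Σ yᵢ × Lᵢ(x)
where Lᵢ(x) = Π_{j≠i} (x - xⱼ)/(xᵢ - xⱼ)

L_0(4.3) = (4.3 - 0)/(-2 - 0) × (4.3 - 2)/(-2 - 2) × (4.3 - 4)/(-2 - 4) × (4.3 - 6)/(-2 - 6) = -0.013135
L_1(4.3) = (4.3 - (-2))/(0 - (-2)) × (4.3 - 2)/(0 - 2) × (4.3 - 4)/(0 - 4) × (4.3 - 6)/(0 - 6) = 0.076978
L_2(4.3) = (4.3 - (-2))/(2 - (-2)) × (4.3 - 0)/(2 - 0) × (4.3 - 4)/(2 - 4) × (4.3 - 6)/(2 - 6) = -0.215873
L_3(4.3) = (4.3 - (-2))/(4 - (-2)) × (4.3 - 0)/(4 - 0) × (4.3 - 2)/(4 - 2) × (4.3 - 6)/(4 - 6) = 1.103353
L_4(4.3) = (4.3 - (-2))/(6 - (-2)) × (4.3 - 0)/(6 - 0) × (4.3 - 2)/(6 - 2) × (4.3 - 4)/(6 - 4) = 0.048677

P(4.3) = 3×L_0(4.3) + 19×L_1(4.3) + 11×L_2(4.3) + 7×L_3(4.3) + (-1)×L_4(4.3)
P(4.3) = 6.723366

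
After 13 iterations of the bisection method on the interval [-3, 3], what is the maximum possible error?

Bisection error bound: |error| ≤ (b-a)/2^n
|error| ≤ (3 - (-3))/2^13 = 6/2^13
|error| ≤ 0.0007324219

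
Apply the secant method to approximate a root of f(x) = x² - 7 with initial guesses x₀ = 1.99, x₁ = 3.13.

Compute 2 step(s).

f(x) = x² - 7
x₀ = 1.99, x₁ = 3.13

Secant formula: x_{n+1} = x_n - f(x_n)(x_n - x_{n-1})/(f(x_n) - f(x_{n-1}))

Iteration 1:
  f(1.990000) = -3.039900
  f(3.130000) = 2.796900
  x_2 = 3.130000 - 2.796900×(3.130000 - 1.990000)/(2.796900 - (-3.039900))
       = 2.583730
Iteration 2:
  f(3.130000) = 2.796900
  f(2.583730) = -0.324337
  x_3 = 2.583730 - (-0.324337)×(2.583730 - 3.130000)/(-0.324337 - 2.796900)
       = 2.640495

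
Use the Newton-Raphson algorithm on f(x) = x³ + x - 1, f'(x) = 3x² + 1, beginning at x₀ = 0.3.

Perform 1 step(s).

f(x) = x³ + x - 1
f'(x) = 3x² + 1
x₀ = 0.3

Newton-Raphson formula: x_{n+1} = x_n - f(x_n)/f'(x_n)

Iteration 1:
  f(0.300000) = -0.673000
  f'(0.300000) = 1.270000
  x_1 = 0.300000 - (-0.673000)/1.270000 = 0.829921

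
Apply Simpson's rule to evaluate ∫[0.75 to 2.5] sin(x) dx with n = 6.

f(x) = sin(x)
a = 0.75, b = 2.5, n = 6
h = (b - a)/n = 0.291667

Simpson's rule: (h/3)[f(x₀) + 4f(x₁) + 2f(x₂) + ... + f(xₙ)]

x_0 = 0.7500, f(x_0) = 0.681639, coefficient = 1
x_1 = 1.0417, f(x_1) = 0.863247, coefficient = 4
x_2 = 1.3333, f(x_2) = 0.971938, coefficient = 2
x_3 = 1.6250, f(x_3) = 0.998531, coefficient = 4
x_4 = 1.9167, f(x_4) = 0.940781, coefficient = 2
x_5 = 2.2083, f(x_5) = 0.803564, coefficient = 4
x_6 = 2.5000, f(x_6) = 0.598472, coefficient = 1

I ≈ (0.291667/3) × 15.766917 = 1.532895
Exact value: 1.532832
Error: 0.000062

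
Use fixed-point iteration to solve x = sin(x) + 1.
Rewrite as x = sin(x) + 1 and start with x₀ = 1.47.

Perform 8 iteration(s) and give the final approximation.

Equation: x = sin(x) + 1
Fixed-point form: x = sin(x) + 1
x₀ = 1.47

x_1 = g(1.470000) = 1.994924
x_2 = g(1.994924) = 1.911398
x_3 = g(1.911398) = 1.942554
x_4 = g(1.942554) = 1.931690
x_5 = g(1.931690) = 1.935582
x_6 = g(1.935582) = 1.934200
x_7 = g(1.934200) = 1.934692
x_8 = g(1.934692) = 1.934517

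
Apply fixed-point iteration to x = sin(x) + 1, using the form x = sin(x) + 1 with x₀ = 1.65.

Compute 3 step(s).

Equation: x = sin(x) + 1
Fixed-point form: x = sin(x) + 1
x₀ = 1.65

x_1 = g(1.650000) = 1.996865
x_2 = g(1.996865) = 1.910598
x_3 = g(1.910598) = 1.942821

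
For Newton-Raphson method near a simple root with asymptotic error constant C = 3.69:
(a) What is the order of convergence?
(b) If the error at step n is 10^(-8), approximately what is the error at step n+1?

(a) Newton-Raphson has quadratic (order 2) convergence near simple roots.
    This means |e_{n+1}| ≈ C|e_n|².

(b) With |e_n| = 10^(-8) and C = 3.69:
    |e_{n+1}| ≈ 3.69 × (10^(-8))² = 3.69 × 10^(-16)

(a) 2 (quadratic); (b) |e_{n+1}| ≈ 3.690e-16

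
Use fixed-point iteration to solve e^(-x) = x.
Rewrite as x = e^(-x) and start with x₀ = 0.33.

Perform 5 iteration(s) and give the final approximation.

Equation: e^(-x) = x
Fixed-point form: x = e^(-x)
x₀ = 0.33

x_1 = g(0.330000) = 0.718924
x_2 = g(0.718924) = 0.487276
x_3 = g(0.487276) = 0.614297
x_4 = g(0.614297) = 0.541021
x_5 = g(0.541021) = 0.582154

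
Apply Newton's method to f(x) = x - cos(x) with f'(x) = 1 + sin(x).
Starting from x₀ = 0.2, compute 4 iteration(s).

f(x) = x - cos(x)
f'(x) = 1 + sin(x)
x₀ = 0.2

Newton-Raphson formula: x_{n+1} = x_n - f(x_n)/f'(x_n)

Iteration 1:
  f(0.200000) = -0.780067
  f'(0.200000) = 1.198669
  x_1 = 0.200000 - (-0.780067)/1.198669 = 0.850777
Iteration 2:
  f(0.850777) = 0.191378
  f'(0.850777) = 1.751793
  x_2 = 0.850777 - 0.191378/1.751793 = 0.741530
Iteration 3:
  f(0.741530) = 0.004094
  f'(0.741530) = 1.675417
  x_3 = 0.741530 - 0.004094/1.675417 = 0.739086
Iteration 4:
  f(0.739086) = 0.000002
  f'(0.739086) = 1.673613
  x_4 = 0.739086 - 0.000002/1.673613 = 0.739085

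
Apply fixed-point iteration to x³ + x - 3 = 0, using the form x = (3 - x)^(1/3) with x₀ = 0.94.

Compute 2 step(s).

Equation: x³ + x - 3 = 0
Fixed-point form: x = (3 - x)^(1/3)
x₀ = 0.94

x_1 = g(0.940000) = 1.272396
x_2 = g(1.272396) = 1.199908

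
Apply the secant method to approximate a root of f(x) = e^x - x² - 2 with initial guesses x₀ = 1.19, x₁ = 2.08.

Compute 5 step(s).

f(x) = e^x - x² - 2
x₀ = 1.19, x₁ = 2.08

Secant formula: x_{n+1} = x_n - f(x_n)(x_n - x_{n-1})/(f(x_n) - f(x_{n-1}))

Iteration 1:
  f(1.190000) = -0.129019
  f(2.080000) = 1.678069
  x_2 = 2.080000 - 1.678069×(2.080000 - 1.190000)/(1.678069 - (-0.129019))
       = 1.253542
Iteration 2:
  f(2.080000) = 1.678069
  f(1.253542) = -0.068639
  x_3 = 1.253542 - (-0.068639)×(1.253542 - 2.080000)/(-0.068639 - 1.678069)
       = 1.286019
Iteration 3:
  f(1.253542) = -0.068639
  f(1.286019) = -0.035491
  x_4 = 1.286019 - (-0.035491)×(1.286019 - 1.253542)/(-0.035491 - (-0.068639))
       = 1.320792
Iteration 4:
  f(1.286019) = -0.035491
  f(1.320792) = 0.001896
  x_5 = 1.320792 - 0.001896×(1.320792 - 1.286019)/(0.001896 - (-0.035491))
       = 1.319029
Iteration 5:
  f(1.320792) = 0.001896
  f(1.319029) = -0.000050
  x_6 = 1.319029 - (-0.000050)×(1.319029 - 1.320792)/(-0.000050 - 0.001896)
       = 1.319074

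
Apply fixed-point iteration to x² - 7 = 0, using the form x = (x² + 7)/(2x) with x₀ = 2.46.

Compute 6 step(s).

Equation: x² - 7 = 0
Fixed-point form: x = (x² + 7)/(2x)
x₀ = 2.46

x_1 = g(2.460000) = 2.652764
x_2 = g(2.652764) = 2.645761
x_3 = g(2.645761) = 2.645751
x_4 = g(2.645751) = 2.645751
x_5 = g(2.645751) = 2.645751
x_6 = g(2.645751) = 2.645751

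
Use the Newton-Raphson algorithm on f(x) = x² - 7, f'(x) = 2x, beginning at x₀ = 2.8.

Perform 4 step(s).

f(x) = x² - 7
f'(x) = 2x
x₀ = 2.8

Newton-Raphson formula: x_{n+1} = x_n - f(x_n)/f'(x_n)

Iteration 1:
  f(2.800000) = 0.840000
  f'(2.800000) = 5.600000
  x_1 = 2.800000 - 0.840000/5.600000 = 2.650000
Iteration 2:
  f(2.650000) = 0.022500
  f'(2.650000) = 5.300000
  x_2 = 2.650000 - 0.022500/5.300000 = 2.645755
Iteration 3:
  f(2.645755) = 0.000018
  f'(2.645755) = 5.291509
  x_3 = 2.645755 - 0.000018/5.291509 = 2.645751
Iteration 4:
  f(2.645751) = 0.000000
  f'(2.645751) = 5.291503
  x_4 = 2.645751 - 0.000000/5.291503 = 2.645751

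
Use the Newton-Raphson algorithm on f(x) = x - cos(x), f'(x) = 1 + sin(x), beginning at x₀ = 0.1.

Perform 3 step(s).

f(x) = x - cos(x)
f'(x) = 1 + sin(x)
x₀ = 0.1

Newton-Raphson formula: x_{n+1} = x_n - f(x_n)/f'(x_n)

Iteration 1:
  f(0.100000) = -0.895004
  f'(0.100000) = 1.099833
  x_1 = 0.100000 - (-0.895004)/1.099833 = 0.913763
Iteration 2:
  f(0.913763) = 0.302993
  f'(0.913763) = 1.791808
  x_2 = 0.913763 - 0.302993/1.791808 = 0.744664
Iteration 3:
  f(0.744664) = 0.009349
  f'(0.744664) = 1.677725
  x_3 = 0.744664 - 0.009349/1.677725 = 0.739092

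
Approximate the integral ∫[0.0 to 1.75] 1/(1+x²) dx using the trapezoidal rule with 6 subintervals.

f(x) = 1/(1+x²)
a = 0.0, b = 1.75, n = 6
h = (b - a)/n = 0.291667

Trapezoidal rule: (h/2)[f(x₀) + 2f(x₁) + 2f(x₂) + ... + f(xₙ)]

x_0 = 0.0000, f(x_0) = 1.000000, coefficient = 1
x_1 = 0.2917, f(x_1) = 0.921600, coefficient = 2
x_2 = 0.5833, f(x_2) = 0.746114, coefficient = 2
x_3 = 0.8750, f(x_3) = 0.566372, coefficient = 2
x_4 = 1.1667, f(x_4) = 0.423529, coefficient = 2
x_5 = 1.4583, f(x_5) = 0.319822, coefficient = 2
x_6 = 1.7500, f(x_6) = 0.246154, coefficient = 1

I ≈ (0.291667/2) × 7.201029 = 1.050150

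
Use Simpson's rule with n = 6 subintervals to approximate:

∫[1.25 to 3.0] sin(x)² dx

f(x) = sin(x)²
a = 1.25, b = 3.0, n = 6
h = (b - a)/n = 0.291667

Simpson's rule: (h/3)[f(x₀) + 4f(x₁) + 2f(x₂) + ... + f(xₙ)]

x_0 = 1.2500, f(x_0) = 0.900572, coefficient = 1
x_1 = 1.5417, f(x_1) = 0.999152, coefficient = 4
x_2 = 1.8333, f(x_2) = 0.932643, coefficient = 2
x_3 = 2.1250, f(x_3) = 0.723044, coefficient = 4
x_4 = 2.4167, f(x_4) = 0.439675, coefficient = 2
x_5 = 2.7083, f(x_5) = 0.176258, coefficient = 4
x_6 = 3.0000, f(x_6) = 0.019915, coefficient = 1

I ≈ (0.291667/3) × 11.258939 = 1.094619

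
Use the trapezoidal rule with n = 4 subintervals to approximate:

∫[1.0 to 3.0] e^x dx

f(x) = e^x
a = 1.0, b = 3.0, n = 4
h = (b - a)/n = 0.500000

Trapezoidal rule: (h/2)[f(x₀) + 2f(x₁) + 2f(x₂) + ... + f(xₙ)]

x_0 = 1.0000, f(x_0) = 2.718282, coefficient = 1
x_1 = 1.5000, f(x_1) = 4.481689, coefficient = 2
x_2 = 2.0000, f(x_2) = 7.389056, coefficient = 2
x_3 = 2.5000, f(x_3) = 12.182494, coefficient = 2
x_4 = 3.0000, f(x_4) = 20.085537, coefficient = 1

I ≈ (0.500000/2) × 70.910297 = 17.727574
Exact value: 17.367255
Error: 0.360319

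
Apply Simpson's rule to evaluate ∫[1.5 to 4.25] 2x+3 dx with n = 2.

f(x) = 2x+3
a = 1.5, b = 4.25, n = 2
h = (b - a)/n = 1.375000

Simpson's rule: (h/3)[f(x₀) + 4f(x₁) + 2f(x₂) + ... + f(xₙ)]

x_0 = 1.5000, f(x_0) = 6.000000, coefficient = 1
x_1 = 2.8750, f(x_1) = 8.750000, coefficient = 4
x_2 = 4.2500, f(x_2) = 11.500000, coefficient = 1

I ≈ (1.375000/3) × 52.500000 = 24.062500
Exact value: 24.062500
Error: 0.000000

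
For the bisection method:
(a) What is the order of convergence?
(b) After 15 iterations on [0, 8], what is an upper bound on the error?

(a) Bisection has linear (order 1) convergence; the error is halved each step.

(b) Error bound = (b-a)/2^n = (8 - 0)/2^{15}
    = 8/2^{15}

(a) 1 (linear); (b) error ≤ 2.44e-04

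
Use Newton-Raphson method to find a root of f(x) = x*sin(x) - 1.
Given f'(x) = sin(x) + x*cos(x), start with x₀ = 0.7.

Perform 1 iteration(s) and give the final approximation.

f(x) = x*sin(x) - 1
f'(x) = sin(x) + x*cos(x)
x₀ = 0.7

Newton-Raphson formula: x_{n+1} = x_n - f(x_n)/f'(x_n)

Iteration 1:
  f(0.700000) = -0.549048
  f'(0.700000) = 1.179607
  x_1 = 0.700000 - (-0.549048)/1.179607 = 1.165450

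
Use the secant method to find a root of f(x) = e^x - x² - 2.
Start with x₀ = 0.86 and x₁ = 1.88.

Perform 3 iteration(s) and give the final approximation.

f(x) = e^x - x² - 2
x₀ = 0.86, x₁ = 1.88

Secant formula: x_{n+1} = x_n - f(x_n)(x_n - x_{n-1})/(f(x_n) - f(x_{n-1}))

Iteration 1:
  f(0.860000) = -0.376439
  f(1.880000) = 1.019105
  x_2 = 1.880000 - 1.019105×(1.880000 - 0.860000)/(1.019105 - (-0.376439))
       = 1.135139
Iteration 2:
  f(1.880000) = 1.019105
  f(1.135139) = -0.176935
  x_3 = 1.135139 - (-0.176935)×(1.135139 - 1.880000)/(-0.176935 - 1.019105)
       = 1.245329
Iteration 3:
  f(1.135139) = -0.176935
  f(1.245329) = -0.076767
  x_4 = 1.245329 - (-0.076767)×(1.245329 - 1.135139)/(-0.076767 - (-0.176935))
       = 1.329777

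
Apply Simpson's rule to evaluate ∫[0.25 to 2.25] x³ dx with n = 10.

f(x) = x³
a = 0.25, b = 2.25, n = 10
h = (b - a)/n = 0.200000

Simpson's rule: (h/3)[f(x₀) + 4f(x₁) + 2f(x₂) + ... + f(xₙ)]

x_0 = 0.2500, f(x_0) = 0.015625, coefficient = 1
x_1 = 0.4500, f(x_1) = 0.091125, coefficient = 4
x_2 = 0.6500, f(x_2) = 0.274625, coefficient = 2
x_3 = 0.8500, f(x_3) = 0.614125, coefficient = 4
x_4 = 1.0500, f(x_4) = 1.157625, coefficient = 2
x_5 = 1.2500, f(x_5) = 1.953125, coefficient = 4
x_6 = 1.4500, f(x_6) = 3.048625, coefficient = 2
x_7 = 1.6500, f(x_7) = 4.492125, coefficient = 4
x_8 = 1.8500, f(x_8) = 6.331625, coefficient = 2
x_9 = 2.0500, f(x_9) = 8.615125, coefficient = 4
x_10 = 2.2500, f(x_10) = 11.390625, coefficient = 1

I ≈ (0.200000/3) × 96.093750 = 6.406250
Exact value: 6.406250
Error: 0.000000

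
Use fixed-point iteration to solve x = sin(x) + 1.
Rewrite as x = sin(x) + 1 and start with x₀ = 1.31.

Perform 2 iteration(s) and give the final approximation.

Equation: x = sin(x) + 1
Fixed-point form: x = sin(x) + 1
x₀ = 1.31

x_1 = g(1.310000) = 1.966185
x_2 = g(1.966185) = 1.922847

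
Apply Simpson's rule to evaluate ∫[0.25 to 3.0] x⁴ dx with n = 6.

f(x) = x⁴
a = 0.25, b = 3.0, n = 6
h = (b - a)/n = 0.458333

Simpson's rule: (h/3)[f(x₀) + 4f(x₁) + 2f(x₂) + ... + f(xₙ)]

x_0 = 0.2500, f(x_0) = 0.003906, coefficient = 1
x_1 = 0.7083, f(x_1) = 0.251739, coefficient = 4
x_2 = 1.1667, f(x_2) = 1.852623, coefficient = 2
x_3 = 1.6250, f(x_3) = 6.972900, coefficient = 4
x_4 = 2.0833, f(x_4) = 18.838011, coefficient = 2
x_5 = 2.5417, f(x_5) = 41.732497, coefficient = 4
x_6 = 3.0000, f(x_6) = 81.000000, coefficient = 1

I ≈ (0.458333/3) × 318.213723 = 48.615985
Exact value: 48.599805
Error: 0.016181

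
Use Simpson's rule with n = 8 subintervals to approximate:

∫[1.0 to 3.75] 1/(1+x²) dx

f(x) = 1/(1+x²)
a = 1.0, b = 3.75, n = 8
h = (b - a)/n = 0.343750

Simpson's rule: (h/3)[f(x₀) + 4f(x₁) + 2f(x₂) + ... + f(xₙ)]

x_0 = 1.0000, f(x_0) = 0.500000, coefficient = 1
x_1 = 1.3438, f(x_1) = 0.356422, coefficient = 4
x_2 = 1.6875, f(x_2) = 0.259898, coefficient = 2
x_3 = 2.0312, f(x_3) = 0.195085, coefficient = 4
x_4 = 2.3750, f(x_4) = 0.150588, coefficient = 2
x_5 = 2.7188, f(x_5) = 0.119167, coefficient = 4
x_6 = 3.0625, f(x_6) = 0.096349, coefficient = 2
x_7 = 3.4062, f(x_7) = 0.079349, coefficient = 4
x_8 = 3.7500, f(x_8) = 0.066390, coefficient = 1

I ≈ (0.343750/3) × 4.580152 = 0.524809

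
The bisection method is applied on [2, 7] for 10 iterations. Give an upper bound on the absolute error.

Bisection error bound: |error| ≤ (b-a)/2^n
|error| ≤ (7 - 2)/2^10 = 5/2^10
|error| ≤ 0.0048828125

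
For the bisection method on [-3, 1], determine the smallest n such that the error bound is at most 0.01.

We need (b-a)/2^n ≤ 0.01
(1 - (-3))/2^n ≤ 0.01
4/2^n ≤ 0.01
2^n ≥ 400
n ≥ log₂(400) = 8.64
n ≥ 9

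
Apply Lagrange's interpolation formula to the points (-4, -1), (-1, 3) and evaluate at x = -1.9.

Lagrange interpolation formula:
P(x) = Σ yᵢ × Lᵢ(x)
where Lᵢ(x) = Π_{j≠i} (x - xⱼ)/(xᵢ - xⱼ)

L_0(-1.9) = (-1.9 - (-1))/(-4 - (-1)) = 0.300000
L_1(-1.9) = (-1.9 - (-4))/(-1 - (-4)) = 0.700000

P(-1.9) = (-1)×L_0(-1.9) + 3×L_1(-1.9)
P(-1.9) = 1.800000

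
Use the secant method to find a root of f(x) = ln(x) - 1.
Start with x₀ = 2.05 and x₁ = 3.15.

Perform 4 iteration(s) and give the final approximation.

f(x) = ln(x) - 1
x₀ = 2.05, x₁ = 3.15

Secant formula: x_{n+1} = x_n - f(x_n)(x_n - x_{n-1})/(f(x_n) - f(x_{n-1}))

Iteration 1:
  f(2.050000) = -0.282160
  f(3.150000) = 0.147402
  x_2 = 3.150000 - 0.147402×(3.150000 - 2.050000)/(0.147402 - (-0.282160))
       = 2.772540
Iteration 2:
  f(3.150000) = 0.147402
  f(2.772540) = 0.019764
  x_3 = 2.772540 - 0.019764×(2.772540 - 3.150000)/(0.019764 - 0.147402)
       = 2.714093
Iteration 3:
  f(2.772540) = 0.019764
  f(2.714093) = -0.001542
  x_4 = 2.714093 - (-0.001542)×(2.714093 - 2.772540)/(-0.001542 - 0.019764)
       = 2.718324
Iteration 4:
  f(2.714093) = -0.001542
  f(2.718324) = 0.000015
  x_5 = 2.718324 - 0.000015×(2.718324 - 2.714093)/(0.000015 - (-0.001542))
       = 2.718282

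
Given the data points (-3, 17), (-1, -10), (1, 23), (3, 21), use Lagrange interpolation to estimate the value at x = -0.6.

Lagrange interpolation formula:
P(x) = Σ yᵢ × Lᵢ(x)
where Lᵢ(x) = Π_{j≠i} (x - xⱼ)/(xᵢ - xⱼ)

L_0(-0.6) = (-0.6 - (-1))/(-3 - (-1)) × (-0.6 - 1)/(-3 - 1) × (-0.6 - 3)/(-3 - 3) = -0.048000
L_1(-0.6) = (-0.6 - (-3))/(-1 - (-3)) × (-0.6 - 1)/(-1 - 1) × (-0.6 - 3)/(-1 - 3) = 0.864000
L_2(-0.6) = (-0.6 - (-3))/(1 - (-3)) × (-0.6 - (-1))/(1 - (-1)) × (-0.6 - 3)/(1 - 3) = 0.216000
L_3(-0.6) = (-0.6 - (-3))/(3 - (-3)) × (-0.6 - (-1))/(3 - (-1)) × (-0.6 - 1)/(3 - 1) = -0.032000

P(-0.6) = 17×L_0(-0.6) + (-10)×L_1(-0.6) + 23×L_2(-0.6) + 21×L_3(-0.6)
P(-0.6) = -5.160000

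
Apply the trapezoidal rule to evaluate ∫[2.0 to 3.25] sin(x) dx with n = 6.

f(x) = sin(x)
a = 2.0, b = 3.25, n = 6
h = (b - a)/n = 0.208333

Trapezoidal rule: (h/2)[f(x₀) + 2f(x₁) + 2f(x₂) + ... + f(xₙ)]

x_0 = 2.0000, f(x_0) = 0.909297, coefficient = 1
x_1 = 2.2083, f(x_1) = 0.803564, coefficient = 2
x_2 = 2.4167, f(x_2) = 0.663080, coefficient = 2
x_3 = 2.6250, f(x_3) = 0.493920, coefficient = 2
x_4 = 2.8333, f(x_4) = 0.303400, coefficient = 2
x_5 = 3.0417, f(x_5) = 0.099760, coefficient = 2
x_6 = 3.2500, f(x_6) = -0.108195, coefficient = 1

I ≈ (0.208333/2) × 5.528552 = 0.575891
Exact value: 0.577983
Error: 0.002092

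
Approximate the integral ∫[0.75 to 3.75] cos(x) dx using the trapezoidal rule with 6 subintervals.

f(x) = cos(x)
a = 0.75, b = 3.75, n = 6
h = (b - a)/n = 0.500000

Trapezoidal rule: (h/2)[f(x₀) + 2f(x₁) + 2f(x₂) + ... + f(xₙ)]

x_0 = 0.7500, f(x_0) = 0.731689, coefficient = 1
x_1 = 1.2500, f(x_1) = 0.315322, coefficient = 2
x_2 = 1.7500, f(x_2) = -0.178246, coefficient = 2
x_3 = 2.2500, f(x_3) = -0.628174, coefficient = 2
x_4 = 2.7500, f(x_4) = -0.924302, coefficient = 2
x_5 = 3.2500, f(x_5) = -0.994130, coefficient = 2
x_6 = 3.7500, f(x_6) = -0.820559, coefficient = 1

I ≈ (0.500000/2) × -4.907929 = -1.226982
Exact value: -1.253200
Error: 0.026218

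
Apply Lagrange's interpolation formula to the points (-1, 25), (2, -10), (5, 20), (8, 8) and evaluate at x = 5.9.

Lagrange interpolation formula:
P(x) = Σ yᵢ × Lᵢ(x)
where Lᵢ(x) = Π_{j≠i} (x - xⱼ)/(xᵢ - xⱼ)

L_0(5.9) = (5.9 - 2)/(-1 - 2) × (5.9 - 5)/(-1 - 5) × (5.9 - 8)/(-1 - 8) = 0.045500
L_1(5.9) = (5.9 - (-1))/(2 - (-1)) × (5.9 - 5)/(2 - 5) × (5.9 - 8)/(2 - 8) = -0.241500
L_2(5.9) = (5.9 - (-1))/(5 - (-1)) × (5.9 - 2)/(5 - 2) × (5.9 - 8)/(5 - 8) = 1.046500
L_3(5.9) = (5.9 - (-1))/(8 - (-1)) × (5.9 - 2)/(8 - 2) × (5.9 - 5)/(8 - 5) = 0.149500

P(5.9) = 25×L_0(5.9) + (-10)×L_1(5.9) + 20×L_2(5.9) + 8×L_3(5.9)
P(5.9) = 25.678500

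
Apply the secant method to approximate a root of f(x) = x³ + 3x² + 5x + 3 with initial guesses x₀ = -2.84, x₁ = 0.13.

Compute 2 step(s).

f(x) = x³ + 3x² + 5x + 3
x₀ = -2.84, x₁ = 0.13

Secant formula: x_{n+1} = x_n - f(x_n)(x_n - x_{n-1})/(f(x_n) - f(x_{n-1}))

Iteration 1:
  f(-2.840000) = -9.909504
  f(0.130000) = 3.702897
  x_2 = 0.130000 - 3.702897×(0.130000 - (-2.840000))/(3.702897 - (-9.909504))
       = -0.677911
Iteration 2:
  f(0.130000) = 3.702897
  f(-0.677911) = 0.677593
  x_3 = -0.677911 - 0.677593×(-0.677911 - 0.130000)/(0.677593 - 3.702897)
       = -0.858863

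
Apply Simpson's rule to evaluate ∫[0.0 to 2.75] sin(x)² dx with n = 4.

f(x) = sin(x)²
a = 0.0, b = 2.75, n = 4
h = (b - a)/n = 0.687500

Simpson's rule: (h/3)[f(x₀) + 4f(x₁) + 2f(x₂) + ... + f(xₙ)]

x_0 = 0.0000, f(x_0) = 0.000000, coefficient = 1
x_1 = 0.6875, f(x_1) = 0.402726, coefficient = 4
x_2 = 1.3750, f(x_2) = 0.962151, coefficient = 2
x_3 = 2.0625, f(x_3) = 0.777095, coefficient = 4
x_4 = 2.7500, f(x_4) = 0.145665, coefficient = 1

I ≈ (0.687500/3) × 6.789251 = 1.555870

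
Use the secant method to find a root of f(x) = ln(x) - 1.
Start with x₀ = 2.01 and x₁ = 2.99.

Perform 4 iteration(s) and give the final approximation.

f(x) = ln(x) - 1
x₀ = 2.01, x₁ = 2.99

Secant formula: x_{n+1} = x_n - f(x_n)(x_n - x_{n-1})/(f(x_n) - f(x_{n-1}))

Iteration 1:
  f(2.010000) = -0.301865
  f(2.990000) = 0.095273
  x_2 = 2.990000 - 0.095273×(2.990000 - 2.010000)/(0.095273 - (-0.301865))
       = 2.754898
Iteration 2:
  f(2.990000) = 0.095273
  f(2.754898) = 0.013381
  x_3 = 2.754898 - 0.013381×(2.754898 - 2.990000)/(0.013381 - 0.095273)
       = 2.716485
Iteration 3:
  f(2.754898) = 0.013381
  f(2.716485) = -0.000661
  x_4 = 2.716485 - (-0.000661)×(2.716485 - 2.754898)/(-0.000661 - 0.013381)
       = 2.718294
Iteration 4:
  f(2.716485) = -0.000661
  f(2.718294) = 0.000004
  x_5 = 2.718294 - 0.000004×(2.718294 - 2.716485)/(0.000004 - (-0.000661))
       = 2.718282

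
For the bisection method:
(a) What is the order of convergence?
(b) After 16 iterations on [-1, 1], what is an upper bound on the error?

(a) Bisection has linear (order 1) convergence; the error is halved each step.

(b) Error bound = (b-a)/2^n = (1 - (-1))/2^{16}
    = 2/2^{16}

(a) 1 (linear); (b) error ≤ 3.05e-05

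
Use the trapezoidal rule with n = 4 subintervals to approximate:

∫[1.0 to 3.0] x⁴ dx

f(x) = x⁴
a = 1.0, b = 3.0, n = 4
h = (b - a)/n = 0.500000

Trapezoidal rule: (h/2)[f(x₀) + 2f(x₁) + 2f(x₂) + ... + f(xₙ)]

x_0 = 1.0000, f(x_0) = 1.000000, coefficient = 1
x_1 = 1.5000, f(x_1) = 5.062500, coefficient = 2
x_2 = 2.0000, f(x_2) = 16.000000, coefficient = 2
x_3 = 2.5000, f(x_3) = 39.062500, coefficient = 2
x_4 = 3.0000, f(x_4) = 81.000000, coefficient = 1

I ≈ (0.500000/2) × 202.250000 = 50.562500
Exact value: 48.400000
Error: 2.162500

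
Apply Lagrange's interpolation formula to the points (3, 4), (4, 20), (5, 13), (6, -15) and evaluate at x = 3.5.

Lagrange interpolation formula:
P(x) = Σ yᵢ × Lᵢ(x)
where Lᵢ(x) = Π_{j≠i} (x - xⱼ)/(xᵢ - xⱼ)

L_0(3.5) = (3.5 - 4)/(3 - 4) × (3.5 - 5)/(3 - 5) × (3.5 - 6)/(3 - 6) = 0.312500
L_1(3.5) = (3.5 - 3)/(4 - 3) × (3.5 - 5)/(4 - 5) × (3.5 - 6)/(4 - 6) = 0.937500
L_2(3.5) = (3.5 - 3)/(5 - 3) × (3.5 - 4)/(5 - 4) × (3.5 - 6)/(5 - 6) = -0.312500
L_3(3.5) = (3.5 - 3)/(6 - 3) × (3.5 - 4)/(6 - 4) × (3.5 - 5)/(6 - 5) = 0.062500

P(3.5) = 4×L_0(3.5) + 20×L_1(3.5) + 13×L_2(3.5) + (-15)×L_3(3.5)
P(3.5) = 15.000000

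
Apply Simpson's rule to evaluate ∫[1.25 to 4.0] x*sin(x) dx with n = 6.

f(x) = x*sin(x)
a = 1.25, b = 4.0, n = 6
h = (b - a)/n = 0.458333

Simpson's rule: (h/3)[f(x₀) + 4f(x₁) + 2f(x₂) + ... + f(xₙ)]

x_0 = 1.2500, f(x_0) = 1.186231, coefficient = 1
x_1 = 1.7083, f(x_1) = 1.692201, coefficient = 4
x_2 = 2.1667, f(x_2) = 1.793264, coefficient = 2
x_3 = 2.6250, f(x_3) = 1.296541, coefficient = 4
x_4 = 3.0833, f(x_4) = 0.179531, coefficient = 2
x_5 = 3.5417, f(x_5) = -1.379431, coefficient = 4
x_6 = 4.0000, f(x_6) = -3.027210, coefficient = 1

I ≈ (0.458333/3) × 8.541853 = 1.305005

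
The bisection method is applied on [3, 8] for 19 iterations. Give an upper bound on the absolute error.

Bisection error bound: |error| ≤ (b-a)/2^n
|error| ≤ (8 - 3)/2^19 = 5/2^19
|error| ≤ 0.0000095367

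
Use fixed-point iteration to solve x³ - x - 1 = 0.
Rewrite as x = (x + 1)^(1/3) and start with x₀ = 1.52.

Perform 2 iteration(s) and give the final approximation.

Equation: x³ - x - 1 = 0
Fixed-point form: x = (x + 1)^(1/3)
x₀ = 1.52

x_1 = g(1.520000) = 1.360818
x_2 = g(1.360818) = 1.331540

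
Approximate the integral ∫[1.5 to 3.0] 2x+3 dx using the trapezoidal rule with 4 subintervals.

f(x) = 2x+3
a = 1.5, b = 3.0, n = 4
h = (b - a)/n = 0.375000

Trapezoidal rule: (h/2)[f(x₀) + 2f(x₁) + 2f(x₂) + ... + f(xₙ)]

x_0 = 1.5000, f(x_0) = 6.000000, coefficient = 1
x_1 = 1.8750, f(x_1) = 6.750000, coefficient = 2
x_2 = 2.2500, f(x_2) = 7.500000, coefficient = 2
x_3 = 2.6250, f(x_3) = 8.250000, coefficient = 2
x_4 = 3.0000, f(x_4) = 9.000000, coefficient = 1

I ≈ (0.375000/2) × 60.000000 = 11.250000
Exact value: 11.250000
Error: 0.000000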